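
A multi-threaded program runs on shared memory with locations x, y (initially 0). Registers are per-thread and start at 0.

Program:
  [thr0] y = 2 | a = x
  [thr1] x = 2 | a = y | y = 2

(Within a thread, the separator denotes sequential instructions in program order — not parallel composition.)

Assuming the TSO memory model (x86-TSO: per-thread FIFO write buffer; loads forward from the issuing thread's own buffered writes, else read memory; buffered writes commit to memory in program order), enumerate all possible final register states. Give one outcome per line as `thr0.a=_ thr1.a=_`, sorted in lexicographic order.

outcome vector order: (thr0.a,thr1.a)
|TSO outcomes| = 4

thr0.a=0 thr1.a=0
thr0.a=0 thr1.a=2
thr0.a=2 thr1.a=0
thr0.a=2 thr1.a=2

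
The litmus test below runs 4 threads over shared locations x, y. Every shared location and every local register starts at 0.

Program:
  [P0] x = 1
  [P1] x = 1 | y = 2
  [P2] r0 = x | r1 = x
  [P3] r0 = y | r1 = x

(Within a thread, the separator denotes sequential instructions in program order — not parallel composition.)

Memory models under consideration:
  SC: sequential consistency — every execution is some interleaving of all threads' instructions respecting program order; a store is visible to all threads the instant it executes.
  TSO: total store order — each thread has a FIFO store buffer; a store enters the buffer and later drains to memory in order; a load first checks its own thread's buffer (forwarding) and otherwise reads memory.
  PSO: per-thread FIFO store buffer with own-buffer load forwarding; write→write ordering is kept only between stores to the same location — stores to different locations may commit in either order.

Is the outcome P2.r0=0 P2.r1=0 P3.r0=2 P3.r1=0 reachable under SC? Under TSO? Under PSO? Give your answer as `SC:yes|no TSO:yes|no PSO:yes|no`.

outcome vector order: (P2.r0,P2.r1,P3.r0,P3.r1)
SC (9): <0 0 0 0>, <0 0 0 1>, <0 0 2 1>, <0 1 0 0>, <0 1 0 1>, <0 1 2 1>, <1 1 0 0>, <1 1 0 1>, <1 1 2 1>
TSO (9): <0 0 0 0>, <0 0 0 1>, <0 0 2 1>, <0 1 0 0>, <0 1 0 1>, <0 1 2 1>, <1 1 0 0>, <1 1 0 1>, <1 1 2 1>
PSO (12): <0 0 0 0>, <0 0 0 1>, <0 0 2 0>, <0 0 2 1>, <0 1 0 0>, <0 1 0 1>, <0 1 2 0>, <0 1 2 1>, <1 1 0 0>, <1 1 0 1>, <1 1 2 0>, <1 1 2 1>
target <0 0 2 0> ∈ {PSO}

SC:no TSO:no PSO:yes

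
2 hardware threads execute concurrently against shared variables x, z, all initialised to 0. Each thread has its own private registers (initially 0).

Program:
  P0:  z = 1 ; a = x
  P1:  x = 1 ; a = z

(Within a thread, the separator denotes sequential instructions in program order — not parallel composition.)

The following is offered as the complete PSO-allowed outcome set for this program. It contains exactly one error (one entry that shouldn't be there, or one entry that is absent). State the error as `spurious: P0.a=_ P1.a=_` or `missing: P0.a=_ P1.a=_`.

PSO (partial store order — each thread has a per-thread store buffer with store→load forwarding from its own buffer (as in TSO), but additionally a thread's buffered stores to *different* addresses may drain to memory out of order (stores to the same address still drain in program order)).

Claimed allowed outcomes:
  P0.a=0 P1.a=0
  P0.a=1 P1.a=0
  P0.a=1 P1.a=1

missing: P0.a=0 P1.a=1

outcome vector order: (P0.a,P1.a)
PSO: 4 outcomes — {0/0; 0/1; 1/0; 1/1}
PSO∖claimed = {0/1}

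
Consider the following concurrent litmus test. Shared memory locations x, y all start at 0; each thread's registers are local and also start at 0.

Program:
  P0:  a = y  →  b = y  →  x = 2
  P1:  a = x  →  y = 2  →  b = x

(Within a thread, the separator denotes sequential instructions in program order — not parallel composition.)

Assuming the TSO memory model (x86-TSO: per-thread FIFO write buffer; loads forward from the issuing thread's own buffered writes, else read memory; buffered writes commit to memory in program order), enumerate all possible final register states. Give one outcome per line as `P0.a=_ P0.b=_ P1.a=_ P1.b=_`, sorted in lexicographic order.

outcome vector order: (P0.a,P0.b,P1.a,P1.b)
|TSO outcomes| = 7

P0.a=0 P0.b=0 P1.a=0 P1.b=0
P0.a=0 P0.b=0 P1.a=0 P1.b=2
P0.a=0 P0.b=0 P1.a=2 P1.b=2
P0.a=0 P0.b=2 P1.a=0 P1.b=0
P0.a=0 P0.b=2 P1.a=0 P1.b=2
P0.a=2 P0.b=2 P1.a=0 P1.b=0
P0.a=2 P0.b=2 P1.a=0 P1.b=2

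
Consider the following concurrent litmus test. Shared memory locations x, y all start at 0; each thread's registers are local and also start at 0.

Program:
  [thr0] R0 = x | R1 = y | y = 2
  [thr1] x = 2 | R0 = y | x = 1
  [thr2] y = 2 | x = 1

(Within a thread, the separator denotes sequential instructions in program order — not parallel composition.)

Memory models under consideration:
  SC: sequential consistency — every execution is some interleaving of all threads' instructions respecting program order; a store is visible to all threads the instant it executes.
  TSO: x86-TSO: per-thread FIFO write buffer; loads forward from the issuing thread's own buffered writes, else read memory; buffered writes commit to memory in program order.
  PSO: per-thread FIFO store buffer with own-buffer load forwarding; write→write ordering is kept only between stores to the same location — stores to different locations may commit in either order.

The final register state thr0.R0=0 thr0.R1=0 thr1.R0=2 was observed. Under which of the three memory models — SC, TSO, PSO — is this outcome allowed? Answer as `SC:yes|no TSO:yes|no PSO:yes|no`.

outcome vector order: (thr0.R0,thr0.R1,thr1.R0)
SC (11): 0/0/0 0/0/2 0/2/0 0/2/2 1/0/0 1/2/0 1/2/2 2/0/0 2/0/2 2/2/0 2/2/2
TSO (11): 0/0/0 0/0/2 0/2/0 0/2/2 1/0/0 1/2/0 1/2/2 2/0/0 2/0/2 2/2/0 2/2/2
PSO (12): 0/0/0 0/0/2 0/2/0 0/2/2 1/0/0 1/0/2 1/2/0 1/2/2 2/0/0 2/0/2 2/2/0 2/2/2
target 0/0/2 ∈ {SC,TSO,PSO}

SC:yes TSO:yes PSO:yes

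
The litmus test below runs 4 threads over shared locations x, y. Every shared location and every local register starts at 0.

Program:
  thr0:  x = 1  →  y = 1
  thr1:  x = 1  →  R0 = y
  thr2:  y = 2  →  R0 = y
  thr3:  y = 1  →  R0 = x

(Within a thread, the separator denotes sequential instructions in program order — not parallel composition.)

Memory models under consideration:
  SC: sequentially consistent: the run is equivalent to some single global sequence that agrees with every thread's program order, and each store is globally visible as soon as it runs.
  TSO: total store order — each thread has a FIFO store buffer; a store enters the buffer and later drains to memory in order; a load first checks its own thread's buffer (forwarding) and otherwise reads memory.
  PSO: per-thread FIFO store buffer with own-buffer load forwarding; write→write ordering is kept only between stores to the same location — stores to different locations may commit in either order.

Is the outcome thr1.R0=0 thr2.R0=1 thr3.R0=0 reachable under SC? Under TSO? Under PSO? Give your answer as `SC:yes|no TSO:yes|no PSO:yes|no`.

SC:no TSO:yes PSO:yes

outcome vector order: (thr1.R0,thr2.R0,thr3.R0)
SC (10): 011; 021; 110; 111; 120; 121; 210; 211; 220; 221
TSO (12): 010; 011; 020; 021; 110; 111; 120; 121; 210; 211; 220; 221
PSO (12): 010; 011; 020; 021; 110; 111; 120; 121; 210; 211; 220; 221
target 010 ∈ {TSO,PSO}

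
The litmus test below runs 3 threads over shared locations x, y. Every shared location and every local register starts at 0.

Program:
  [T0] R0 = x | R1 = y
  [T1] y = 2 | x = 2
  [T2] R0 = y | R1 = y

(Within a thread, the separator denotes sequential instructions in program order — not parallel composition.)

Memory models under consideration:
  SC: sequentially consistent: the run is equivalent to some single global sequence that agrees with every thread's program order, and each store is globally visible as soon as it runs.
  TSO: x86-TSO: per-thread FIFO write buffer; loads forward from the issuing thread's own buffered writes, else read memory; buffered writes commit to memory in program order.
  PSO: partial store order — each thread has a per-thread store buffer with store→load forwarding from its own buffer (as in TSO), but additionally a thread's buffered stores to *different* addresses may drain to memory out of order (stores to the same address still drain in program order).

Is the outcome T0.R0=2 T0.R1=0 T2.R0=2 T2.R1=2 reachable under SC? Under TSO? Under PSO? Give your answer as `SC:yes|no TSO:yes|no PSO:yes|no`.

SC:no TSO:no PSO:yes

outcome vector order: (T0.R0,T0.R1,T2.R0,T2.R1)
SC (9): 0/0/0/0 0/0/0/2 0/0/2/2 0/2/0/0 0/2/0/2 0/2/2/2 2/2/0/0 2/2/0/2 2/2/2/2
TSO (9): 0/0/0/0 0/0/0/2 0/0/2/2 0/2/0/0 0/2/0/2 0/2/2/2 2/2/0/0 2/2/0/2 2/2/2/2
PSO (12): 0/0/0/0 0/0/0/2 0/0/2/2 0/2/0/0 0/2/0/2 0/2/2/2 2/0/0/0 2/0/0/2 2/0/2/2 2/2/0/0 2/2/0/2 2/2/2/2
target 2/0/2/2 ∈ {PSO}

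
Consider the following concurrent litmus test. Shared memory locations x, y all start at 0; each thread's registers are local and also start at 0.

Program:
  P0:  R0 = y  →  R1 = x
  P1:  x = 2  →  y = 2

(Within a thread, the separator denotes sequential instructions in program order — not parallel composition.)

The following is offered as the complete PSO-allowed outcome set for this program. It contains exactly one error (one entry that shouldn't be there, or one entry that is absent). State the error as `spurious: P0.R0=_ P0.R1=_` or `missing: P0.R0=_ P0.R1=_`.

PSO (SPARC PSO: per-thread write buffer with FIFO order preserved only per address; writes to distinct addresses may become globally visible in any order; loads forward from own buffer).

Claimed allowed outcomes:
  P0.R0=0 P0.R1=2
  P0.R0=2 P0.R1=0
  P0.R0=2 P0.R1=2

outcome vector order: (P0.R0,P0.R1)
under PSO → <0 0>, <0 2>, <2 0>, <2 2>
PSO∖claimed = {<0 0>}

missing: P0.R0=0 P0.R1=0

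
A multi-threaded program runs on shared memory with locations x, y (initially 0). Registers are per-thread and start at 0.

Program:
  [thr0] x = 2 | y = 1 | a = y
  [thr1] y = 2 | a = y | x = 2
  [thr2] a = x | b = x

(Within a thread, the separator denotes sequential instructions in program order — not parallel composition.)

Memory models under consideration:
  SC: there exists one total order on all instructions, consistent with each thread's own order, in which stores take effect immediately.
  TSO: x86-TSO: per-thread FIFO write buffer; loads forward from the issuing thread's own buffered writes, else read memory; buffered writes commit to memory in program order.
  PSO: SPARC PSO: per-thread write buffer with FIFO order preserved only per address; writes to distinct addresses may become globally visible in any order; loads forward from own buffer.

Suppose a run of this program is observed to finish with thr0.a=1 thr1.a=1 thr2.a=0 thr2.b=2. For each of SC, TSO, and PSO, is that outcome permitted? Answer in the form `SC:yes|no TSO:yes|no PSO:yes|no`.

SC:yes TSO:yes PSO:yes

outcome vector order: (thr0.a,thr1.a,thr2.a,thr2.b)
SC: 9 outcomes — {1100 1102 1122 1200 1202 1222 2200 2202 2222}
TSO: 9 outcomes — {1100 1102 1122 1200 1202 1222 2200 2202 2222}
PSO: 9 outcomes — {1100 1102 1122 1200 1202 1222 2200 2202 2222}
target 1102 ∈ {SC,TSO,PSO}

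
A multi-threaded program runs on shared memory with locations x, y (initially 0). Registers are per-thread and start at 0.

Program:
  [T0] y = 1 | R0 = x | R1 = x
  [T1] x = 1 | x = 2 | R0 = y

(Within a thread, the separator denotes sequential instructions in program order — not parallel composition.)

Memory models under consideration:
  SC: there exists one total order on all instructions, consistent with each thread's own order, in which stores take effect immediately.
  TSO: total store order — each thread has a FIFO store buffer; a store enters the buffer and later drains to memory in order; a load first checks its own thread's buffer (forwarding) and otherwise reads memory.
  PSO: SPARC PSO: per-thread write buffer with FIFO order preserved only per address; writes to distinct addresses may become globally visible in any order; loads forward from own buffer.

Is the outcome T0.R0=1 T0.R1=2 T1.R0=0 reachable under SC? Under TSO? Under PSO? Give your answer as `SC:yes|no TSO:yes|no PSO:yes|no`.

SC:no TSO:yes PSO:yes

outcome vector order: (T0.R0,T0.R1,T1.R0)
SC (7): (0,0,1); (0,1,1); (0,2,1); (1,1,1); (1,2,1); (2,2,0); (2,2,1)
TSO (12): (0,0,0); (0,0,1); (0,1,0); (0,1,1); (0,2,0); (0,2,1); (1,1,0); (1,1,1); (1,2,0); (1,2,1); (2,2,0); (2,2,1)
PSO (12): (0,0,0); (0,0,1); (0,1,0); (0,1,1); (0,2,0); (0,2,1); (1,1,0); (1,1,1); (1,2,0); (1,2,1); (2,2,0); (2,2,1)
target (1,2,0) ∈ {TSO,PSO}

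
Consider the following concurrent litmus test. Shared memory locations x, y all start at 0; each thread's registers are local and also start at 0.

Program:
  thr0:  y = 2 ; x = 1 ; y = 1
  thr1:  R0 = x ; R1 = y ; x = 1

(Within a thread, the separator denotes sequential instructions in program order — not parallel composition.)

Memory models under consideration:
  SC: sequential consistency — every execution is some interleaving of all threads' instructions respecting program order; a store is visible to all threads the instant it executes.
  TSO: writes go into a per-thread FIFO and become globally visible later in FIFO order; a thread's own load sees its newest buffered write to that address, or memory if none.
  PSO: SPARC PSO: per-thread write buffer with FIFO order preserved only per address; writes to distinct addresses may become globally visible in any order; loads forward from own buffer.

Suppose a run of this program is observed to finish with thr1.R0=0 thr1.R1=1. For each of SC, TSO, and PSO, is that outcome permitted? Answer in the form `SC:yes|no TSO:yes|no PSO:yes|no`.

SC:yes TSO:yes PSO:yes

outcome vector order: (thr1.R0,thr1.R1)
SC (5): 0/0; 0/1; 0/2; 1/1; 1/2
TSO (5): 0/0; 0/1; 0/2; 1/1; 1/2
PSO (6): 0/0; 0/1; 0/2; 1/0; 1/1; 1/2
target 0/1 ∈ {SC,TSO,PSO}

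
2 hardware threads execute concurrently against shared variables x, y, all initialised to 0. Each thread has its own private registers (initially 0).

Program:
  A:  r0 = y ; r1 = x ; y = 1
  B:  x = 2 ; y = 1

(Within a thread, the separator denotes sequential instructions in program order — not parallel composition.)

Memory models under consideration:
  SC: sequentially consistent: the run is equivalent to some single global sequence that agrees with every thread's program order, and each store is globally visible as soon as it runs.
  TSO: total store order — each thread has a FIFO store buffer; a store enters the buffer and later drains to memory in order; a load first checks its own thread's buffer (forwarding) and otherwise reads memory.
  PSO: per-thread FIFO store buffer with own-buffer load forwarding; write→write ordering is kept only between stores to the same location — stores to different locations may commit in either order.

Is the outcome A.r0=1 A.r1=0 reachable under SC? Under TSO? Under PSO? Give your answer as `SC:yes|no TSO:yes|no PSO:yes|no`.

outcome vector order: (A.r0,A.r1)
SC (3): 00, 02, 12
TSO (3): 00, 02, 12
PSO (4): 00, 02, 10, 12
target 10 ∈ {PSO}

SC:no TSO:no PSO:yes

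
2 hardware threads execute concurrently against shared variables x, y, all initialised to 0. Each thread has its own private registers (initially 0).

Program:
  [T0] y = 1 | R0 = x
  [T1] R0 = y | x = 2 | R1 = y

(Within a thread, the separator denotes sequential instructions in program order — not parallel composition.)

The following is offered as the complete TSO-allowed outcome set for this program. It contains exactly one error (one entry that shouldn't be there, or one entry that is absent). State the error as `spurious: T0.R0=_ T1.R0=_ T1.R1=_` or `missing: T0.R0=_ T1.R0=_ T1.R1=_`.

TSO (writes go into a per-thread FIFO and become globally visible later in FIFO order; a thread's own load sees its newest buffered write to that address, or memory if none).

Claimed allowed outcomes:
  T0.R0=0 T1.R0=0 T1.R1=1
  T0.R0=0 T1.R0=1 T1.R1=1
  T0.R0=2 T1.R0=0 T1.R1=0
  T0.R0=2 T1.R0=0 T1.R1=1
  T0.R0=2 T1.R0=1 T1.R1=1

outcome vector order: (T0.R0,T1.R0,T1.R1)
TSO (6): <0 0 0>; <0 0 1>; <0 1 1>; <2 0 0>; <2 0 1>; <2 1 1>
TSO∖claimed = {<0 0 0>}

missing: T0.R0=0 T1.R0=0 T1.R1=0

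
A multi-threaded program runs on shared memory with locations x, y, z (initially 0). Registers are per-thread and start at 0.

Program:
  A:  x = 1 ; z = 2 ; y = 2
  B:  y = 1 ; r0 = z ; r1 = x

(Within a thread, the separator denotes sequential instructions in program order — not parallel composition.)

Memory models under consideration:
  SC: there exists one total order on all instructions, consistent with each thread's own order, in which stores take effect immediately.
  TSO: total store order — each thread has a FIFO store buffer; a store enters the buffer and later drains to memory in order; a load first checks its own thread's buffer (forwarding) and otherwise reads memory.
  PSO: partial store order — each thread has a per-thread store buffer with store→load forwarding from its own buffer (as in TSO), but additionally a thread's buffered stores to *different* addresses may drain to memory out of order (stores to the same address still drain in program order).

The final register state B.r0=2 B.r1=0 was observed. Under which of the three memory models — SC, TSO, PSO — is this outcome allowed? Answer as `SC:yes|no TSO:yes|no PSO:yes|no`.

SC:no TSO:no PSO:yes

outcome vector order: (B.r0,B.r1)
SC: 3 outcomes — {<0 0>, <0 1>, <2 1>}
TSO: 3 outcomes — {<0 0>, <0 1>, <2 1>}
PSO: 4 outcomes — {<0 0>, <0 1>, <2 0>, <2 1>}
target <2 0> ∈ {PSO}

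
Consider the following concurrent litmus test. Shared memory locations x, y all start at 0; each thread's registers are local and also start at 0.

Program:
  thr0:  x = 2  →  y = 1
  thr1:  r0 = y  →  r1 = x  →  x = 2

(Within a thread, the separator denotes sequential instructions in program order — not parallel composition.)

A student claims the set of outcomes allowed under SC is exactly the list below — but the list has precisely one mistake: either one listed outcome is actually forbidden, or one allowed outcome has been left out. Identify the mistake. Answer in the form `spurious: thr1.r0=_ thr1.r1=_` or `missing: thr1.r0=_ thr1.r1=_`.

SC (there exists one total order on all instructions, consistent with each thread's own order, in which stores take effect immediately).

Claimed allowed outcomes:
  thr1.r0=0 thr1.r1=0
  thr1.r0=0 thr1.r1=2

missing: thr1.r0=1 thr1.r1=2

outcome vector order: (thr1.r0,thr1.r1)
SC: 3 outcomes — {0/0, 0/2, 1/2}
SC∖claimed = {1/2}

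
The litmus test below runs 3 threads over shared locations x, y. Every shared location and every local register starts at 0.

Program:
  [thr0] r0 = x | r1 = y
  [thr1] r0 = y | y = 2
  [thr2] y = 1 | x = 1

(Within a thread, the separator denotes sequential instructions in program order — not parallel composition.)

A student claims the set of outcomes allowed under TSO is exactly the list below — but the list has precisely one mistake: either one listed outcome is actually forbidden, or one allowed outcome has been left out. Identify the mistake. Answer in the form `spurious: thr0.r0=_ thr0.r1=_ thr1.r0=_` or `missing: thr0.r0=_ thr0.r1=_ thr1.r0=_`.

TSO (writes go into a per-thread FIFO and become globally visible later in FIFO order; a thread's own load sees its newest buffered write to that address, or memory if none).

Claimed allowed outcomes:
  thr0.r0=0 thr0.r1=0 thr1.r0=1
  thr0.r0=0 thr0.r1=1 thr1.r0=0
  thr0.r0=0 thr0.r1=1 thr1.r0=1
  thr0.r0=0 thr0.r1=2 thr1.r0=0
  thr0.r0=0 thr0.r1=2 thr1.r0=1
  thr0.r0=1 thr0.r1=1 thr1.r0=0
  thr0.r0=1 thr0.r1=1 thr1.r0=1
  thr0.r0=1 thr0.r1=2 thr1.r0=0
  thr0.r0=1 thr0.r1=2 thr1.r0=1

outcome vector order: (thr0.r0,thr0.r1,thr1.r0)
TSO: 10 outcomes — {000; 001; 010; 011; 020; 021; 110; 111; 120; 121}
TSO∖claimed = {000}

missing: thr0.r0=0 thr0.r1=0 thr1.r0=0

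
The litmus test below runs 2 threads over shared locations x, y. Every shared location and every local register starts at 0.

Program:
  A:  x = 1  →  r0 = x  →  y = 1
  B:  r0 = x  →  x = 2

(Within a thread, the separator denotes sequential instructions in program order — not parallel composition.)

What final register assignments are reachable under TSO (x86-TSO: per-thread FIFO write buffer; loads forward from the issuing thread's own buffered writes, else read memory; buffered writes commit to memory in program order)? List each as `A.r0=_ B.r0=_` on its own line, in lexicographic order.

A.r0=1 B.r0=0
A.r0=1 B.r0=1
A.r0=2 B.r0=0
A.r0=2 B.r0=1

outcome vector order: (A.r0,B.r0)
|TSO outcomes| = 4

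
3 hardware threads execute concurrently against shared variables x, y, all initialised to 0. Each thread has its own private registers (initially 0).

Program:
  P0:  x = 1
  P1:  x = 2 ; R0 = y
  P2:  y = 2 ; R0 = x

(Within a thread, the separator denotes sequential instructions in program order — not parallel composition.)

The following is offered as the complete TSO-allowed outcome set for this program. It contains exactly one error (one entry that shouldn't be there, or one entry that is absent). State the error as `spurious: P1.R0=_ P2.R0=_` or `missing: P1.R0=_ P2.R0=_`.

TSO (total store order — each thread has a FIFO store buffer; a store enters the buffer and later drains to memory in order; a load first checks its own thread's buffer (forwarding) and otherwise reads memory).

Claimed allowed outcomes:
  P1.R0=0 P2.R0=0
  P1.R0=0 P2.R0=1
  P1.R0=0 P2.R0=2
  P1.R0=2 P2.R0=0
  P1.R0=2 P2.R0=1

missing: P1.R0=2 P2.R0=2

outcome vector order: (P1.R0,P2.R0)
TSO (6): <0 0>; <0 1>; <0 2>; <2 0>; <2 1>; <2 2>
TSO∖claimed = {<2 2>}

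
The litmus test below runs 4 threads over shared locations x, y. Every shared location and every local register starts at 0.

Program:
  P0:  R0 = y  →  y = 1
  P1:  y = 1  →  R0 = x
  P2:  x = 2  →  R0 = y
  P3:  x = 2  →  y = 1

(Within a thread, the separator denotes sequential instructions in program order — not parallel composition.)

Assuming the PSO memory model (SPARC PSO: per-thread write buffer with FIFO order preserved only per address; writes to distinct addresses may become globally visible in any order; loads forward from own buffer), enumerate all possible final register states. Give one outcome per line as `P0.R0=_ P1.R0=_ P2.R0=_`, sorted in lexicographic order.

P0.R0=0 P1.R0=0 P2.R0=0
P0.R0=0 P1.R0=0 P2.R0=1
P0.R0=0 P1.R0=2 P2.R0=0
P0.R0=0 P1.R0=2 P2.R0=1
P0.R0=1 P1.R0=0 P2.R0=0
P0.R0=1 P1.R0=0 P2.R0=1
P0.R0=1 P1.R0=2 P2.R0=0
P0.R0=1 P1.R0=2 P2.R0=1

outcome vector order: (P0.R0,P1.R0,P2.R0)
|PSO outcomes| = 8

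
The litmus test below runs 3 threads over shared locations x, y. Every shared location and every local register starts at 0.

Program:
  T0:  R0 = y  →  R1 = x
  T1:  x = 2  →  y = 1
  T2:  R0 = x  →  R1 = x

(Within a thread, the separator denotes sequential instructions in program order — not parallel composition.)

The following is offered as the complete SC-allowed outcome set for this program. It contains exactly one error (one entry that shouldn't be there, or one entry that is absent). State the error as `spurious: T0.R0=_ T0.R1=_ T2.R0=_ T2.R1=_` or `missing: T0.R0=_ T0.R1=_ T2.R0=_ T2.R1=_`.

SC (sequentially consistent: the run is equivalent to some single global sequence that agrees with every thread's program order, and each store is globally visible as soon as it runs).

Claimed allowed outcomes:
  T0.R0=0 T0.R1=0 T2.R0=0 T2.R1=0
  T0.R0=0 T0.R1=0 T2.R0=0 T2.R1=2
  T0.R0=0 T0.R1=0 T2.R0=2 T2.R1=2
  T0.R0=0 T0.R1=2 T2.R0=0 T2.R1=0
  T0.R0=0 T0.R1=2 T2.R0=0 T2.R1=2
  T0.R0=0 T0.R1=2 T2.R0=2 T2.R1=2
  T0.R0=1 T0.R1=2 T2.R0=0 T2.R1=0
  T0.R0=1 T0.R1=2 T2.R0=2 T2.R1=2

outcome vector order: (T0.R0,T0.R1,T2.R0,T2.R1)
under SC → 0/0/0/0, 0/0/0/2, 0/0/2/2, 0/2/0/0, 0/2/0/2, 0/2/2/2, 1/2/0/0, 1/2/0/2, 1/2/2/2
SC∖claimed = {1/2/0/2}

missing: T0.R0=1 T0.R1=2 T2.R0=0 T2.R1=2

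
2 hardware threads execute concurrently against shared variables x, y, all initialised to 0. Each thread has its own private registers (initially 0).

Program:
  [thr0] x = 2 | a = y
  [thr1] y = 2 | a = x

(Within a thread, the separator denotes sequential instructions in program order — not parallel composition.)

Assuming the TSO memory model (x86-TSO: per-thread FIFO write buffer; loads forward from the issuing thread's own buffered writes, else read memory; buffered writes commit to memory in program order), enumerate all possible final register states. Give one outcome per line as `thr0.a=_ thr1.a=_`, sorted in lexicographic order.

thr0.a=0 thr1.a=0
thr0.a=0 thr1.a=2
thr0.a=2 thr1.a=0
thr0.a=2 thr1.a=2

outcome vector order: (thr0.a,thr1.a)
|TSO outcomes| = 4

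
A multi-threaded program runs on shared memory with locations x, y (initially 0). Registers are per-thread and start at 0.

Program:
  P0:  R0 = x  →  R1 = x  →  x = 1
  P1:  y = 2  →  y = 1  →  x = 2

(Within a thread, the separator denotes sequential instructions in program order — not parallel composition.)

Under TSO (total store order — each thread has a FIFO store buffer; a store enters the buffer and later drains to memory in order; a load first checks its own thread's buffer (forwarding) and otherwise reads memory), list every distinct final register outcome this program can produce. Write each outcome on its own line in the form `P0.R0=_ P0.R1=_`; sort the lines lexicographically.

outcome vector order: (P0.R0,P0.R1)
|TSO outcomes| = 3

P0.R0=0 P0.R1=0
P0.R0=0 P0.R1=2
P0.R0=2 P0.R1=2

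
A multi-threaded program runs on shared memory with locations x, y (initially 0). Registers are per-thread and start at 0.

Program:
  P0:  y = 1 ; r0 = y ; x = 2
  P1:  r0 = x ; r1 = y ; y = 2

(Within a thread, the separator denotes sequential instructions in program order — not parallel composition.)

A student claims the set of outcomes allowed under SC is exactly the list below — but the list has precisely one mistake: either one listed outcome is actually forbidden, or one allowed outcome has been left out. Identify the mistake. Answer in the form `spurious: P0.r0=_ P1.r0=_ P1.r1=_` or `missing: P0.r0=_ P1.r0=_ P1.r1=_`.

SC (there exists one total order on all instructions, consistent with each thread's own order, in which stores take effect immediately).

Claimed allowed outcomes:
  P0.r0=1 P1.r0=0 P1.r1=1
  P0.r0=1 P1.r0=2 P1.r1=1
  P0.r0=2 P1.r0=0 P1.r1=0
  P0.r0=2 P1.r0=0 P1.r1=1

missing: P0.r0=1 P1.r0=0 P1.r1=0

outcome vector order: (P0.r0,P1.r0,P1.r1)
SC: 5 outcomes — {(1,0,0), (1,0,1), (1,2,1), (2,0,0), (2,0,1)}
SC∖claimed = {(1,0,0)}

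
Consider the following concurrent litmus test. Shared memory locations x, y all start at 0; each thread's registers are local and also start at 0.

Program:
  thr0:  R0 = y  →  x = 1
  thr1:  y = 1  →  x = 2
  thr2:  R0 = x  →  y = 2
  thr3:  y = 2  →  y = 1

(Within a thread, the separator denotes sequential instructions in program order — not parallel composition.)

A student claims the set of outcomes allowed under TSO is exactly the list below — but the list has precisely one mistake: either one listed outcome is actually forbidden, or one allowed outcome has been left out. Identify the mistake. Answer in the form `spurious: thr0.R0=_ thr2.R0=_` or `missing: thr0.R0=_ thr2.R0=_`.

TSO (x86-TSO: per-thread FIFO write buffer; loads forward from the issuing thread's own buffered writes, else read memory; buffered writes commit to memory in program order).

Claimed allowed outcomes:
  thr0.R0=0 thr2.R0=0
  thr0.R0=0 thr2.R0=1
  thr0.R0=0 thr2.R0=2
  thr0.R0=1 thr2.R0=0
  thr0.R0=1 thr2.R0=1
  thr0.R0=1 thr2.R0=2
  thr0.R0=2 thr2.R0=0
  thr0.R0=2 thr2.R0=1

outcome vector order: (thr0.R0,thr2.R0)
[TSO] allowed = {0/0; 0/1; 0/2; 1/0; 1/1; 1/2; 2/0; 2/1; 2/2}
TSO∖claimed = {2/2}

missing: thr0.R0=2 thr2.R0=2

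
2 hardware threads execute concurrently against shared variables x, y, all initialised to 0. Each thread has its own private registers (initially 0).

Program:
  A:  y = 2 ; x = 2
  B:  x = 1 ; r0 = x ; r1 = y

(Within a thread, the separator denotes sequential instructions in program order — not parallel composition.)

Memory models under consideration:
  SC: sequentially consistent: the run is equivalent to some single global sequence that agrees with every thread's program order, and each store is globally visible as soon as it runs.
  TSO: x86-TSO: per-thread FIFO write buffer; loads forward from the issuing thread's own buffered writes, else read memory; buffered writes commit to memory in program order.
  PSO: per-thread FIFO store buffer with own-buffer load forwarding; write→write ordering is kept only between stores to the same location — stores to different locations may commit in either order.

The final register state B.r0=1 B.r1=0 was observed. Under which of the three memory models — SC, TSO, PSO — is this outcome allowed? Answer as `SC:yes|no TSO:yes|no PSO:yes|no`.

outcome vector order: (B.r0,B.r1)
SC (3): <1 0>, <1 2>, <2 2>
TSO (3): <1 0>, <1 2>, <2 2>
PSO (4): <1 0>, <1 2>, <2 0>, <2 2>
target <1 0> ∈ {SC,TSO,PSO}

SC:yes TSO:yes PSO:yes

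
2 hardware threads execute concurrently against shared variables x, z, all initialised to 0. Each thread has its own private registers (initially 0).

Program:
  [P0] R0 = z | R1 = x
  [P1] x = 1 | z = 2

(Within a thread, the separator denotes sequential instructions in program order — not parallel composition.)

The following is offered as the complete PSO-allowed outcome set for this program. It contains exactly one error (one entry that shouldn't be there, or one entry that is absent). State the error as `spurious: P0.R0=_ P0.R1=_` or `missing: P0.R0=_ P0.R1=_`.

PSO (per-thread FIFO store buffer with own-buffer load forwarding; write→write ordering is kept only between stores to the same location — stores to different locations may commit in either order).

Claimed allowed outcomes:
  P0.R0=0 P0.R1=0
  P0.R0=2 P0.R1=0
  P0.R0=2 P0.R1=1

missing: P0.R0=0 P0.R1=1

outcome vector order: (P0.R0,P0.R1)
[PSO] allowed = {<0 0>, <0 1>, <2 0>, <2 1>}
PSO∖claimed = {<0 1>}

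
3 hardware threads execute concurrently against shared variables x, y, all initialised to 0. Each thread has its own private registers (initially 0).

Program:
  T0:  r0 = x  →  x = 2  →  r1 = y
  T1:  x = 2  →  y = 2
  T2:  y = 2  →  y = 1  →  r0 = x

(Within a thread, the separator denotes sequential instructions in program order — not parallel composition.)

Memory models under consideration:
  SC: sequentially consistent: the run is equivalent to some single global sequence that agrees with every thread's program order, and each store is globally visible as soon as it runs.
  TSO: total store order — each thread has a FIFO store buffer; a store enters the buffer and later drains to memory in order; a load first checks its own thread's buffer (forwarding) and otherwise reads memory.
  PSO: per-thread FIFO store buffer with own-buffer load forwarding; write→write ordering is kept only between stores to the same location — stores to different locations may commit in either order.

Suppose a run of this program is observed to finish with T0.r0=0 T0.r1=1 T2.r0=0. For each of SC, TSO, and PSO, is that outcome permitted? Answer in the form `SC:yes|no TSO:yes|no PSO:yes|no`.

SC:yes TSO:yes PSO:yes

outcome vector order: (T0.r0,T0.r1,T2.r0)
SC (10): 0/0/2 0/1/0 0/1/2 0/2/0 0/2/2 2/0/2 2/1/0 2/1/2 2/2/0 2/2/2
TSO (12): 0/0/0 0/0/2 0/1/0 0/1/2 0/2/0 0/2/2 2/0/0 2/0/2 2/1/0 2/1/2 2/2/0 2/2/2
PSO (12): 0/0/0 0/0/2 0/1/0 0/1/2 0/2/0 0/2/2 2/0/0 2/0/2 2/1/0 2/1/2 2/2/0 2/2/2
target 0/1/0 ∈ {SC,TSO,PSO}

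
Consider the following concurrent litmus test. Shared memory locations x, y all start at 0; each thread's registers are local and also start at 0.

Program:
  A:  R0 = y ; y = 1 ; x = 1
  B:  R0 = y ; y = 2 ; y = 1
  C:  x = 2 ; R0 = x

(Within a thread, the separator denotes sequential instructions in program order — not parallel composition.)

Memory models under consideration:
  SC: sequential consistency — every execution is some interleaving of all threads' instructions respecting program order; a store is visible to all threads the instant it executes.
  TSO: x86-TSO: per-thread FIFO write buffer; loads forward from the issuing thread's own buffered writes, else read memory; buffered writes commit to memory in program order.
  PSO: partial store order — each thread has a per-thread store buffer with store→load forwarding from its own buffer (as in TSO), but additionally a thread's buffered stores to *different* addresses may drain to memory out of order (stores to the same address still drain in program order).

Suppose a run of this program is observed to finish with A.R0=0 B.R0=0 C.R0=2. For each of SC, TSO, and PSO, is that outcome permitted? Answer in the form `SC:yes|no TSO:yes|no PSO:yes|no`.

SC:yes TSO:yes PSO:yes

outcome vector order: (A.R0,B.R0,C.R0)
SC (8): 001, 002, 011, 012, 101, 102, 201, 202
TSO (8): 001, 002, 011, 012, 101, 102, 201, 202
PSO (8): 001, 002, 011, 012, 101, 102, 201, 202
target 002 ∈ {SC,TSO,PSO}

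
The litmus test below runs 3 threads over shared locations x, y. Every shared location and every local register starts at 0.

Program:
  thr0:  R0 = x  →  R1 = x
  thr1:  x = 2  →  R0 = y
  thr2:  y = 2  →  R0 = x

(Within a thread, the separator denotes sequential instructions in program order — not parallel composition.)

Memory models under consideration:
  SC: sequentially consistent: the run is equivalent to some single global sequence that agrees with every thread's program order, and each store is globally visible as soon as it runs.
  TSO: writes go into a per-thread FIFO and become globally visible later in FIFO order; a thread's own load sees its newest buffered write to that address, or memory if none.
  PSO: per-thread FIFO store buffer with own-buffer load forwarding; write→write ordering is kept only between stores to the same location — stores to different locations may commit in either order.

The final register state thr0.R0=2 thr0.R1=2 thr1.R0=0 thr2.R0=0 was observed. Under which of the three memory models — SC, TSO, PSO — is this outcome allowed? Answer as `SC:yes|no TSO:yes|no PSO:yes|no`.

outcome vector order: (thr0.R0,thr0.R1,thr1.R0,thr2.R0)
[SC] allowed = {0/0/0/2; 0/0/2/0; 0/0/2/2; 0/2/0/2; 0/2/2/0; 0/2/2/2; 2/2/0/2; 2/2/2/0; 2/2/2/2}
[TSO] allowed = {0/0/0/0; 0/0/0/2; 0/0/2/0; 0/0/2/2; 0/2/0/0; 0/2/0/2; 0/2/2/0; 0/2/2/2; 2/2/0/0; 2/2/0/2; 2/2/2/0; 2/2/2/2}
[PSO] allowed = {0/0/0/0; 0/0/0/2; 0/0/2/0; 0/0/2/2; 0/2/0/0; 0/2/0/2; 0/2/2/0; 0/2/2/2; 2/2/0/0; 2/2/0/2; 2/2/2/0; 2/2/2/2}
target 2/2/0/0 ∈ {TSO,PSO}

SC:no TSO:yes PSO:yes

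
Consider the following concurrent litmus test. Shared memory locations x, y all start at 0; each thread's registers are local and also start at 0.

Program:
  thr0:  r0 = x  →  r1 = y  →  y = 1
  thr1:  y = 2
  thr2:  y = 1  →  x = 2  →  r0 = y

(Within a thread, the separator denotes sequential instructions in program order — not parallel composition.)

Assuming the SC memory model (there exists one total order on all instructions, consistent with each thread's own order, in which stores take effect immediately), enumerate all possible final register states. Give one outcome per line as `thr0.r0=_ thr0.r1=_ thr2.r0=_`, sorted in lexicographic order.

outcome vector order: (thr0.r0,thr0.r1,thr2.r0)
|SC outcomes| = 10

thr0.r0=0 thr0.r1=0 thr2.r0=1
thr0.r0=0 thr0.r1=0 thr2.r0=2
thr0.r0=0 thr0.r1=1 thr2.r0=1
thr0.r0=0 thr0.r1=1 thr2.r0=2
thr0.r0=0 thr0.r1=2 thr2.r0=1
thr0.r0=0 thr0.r1=2 thr2.r0=2
thr0.r0=2 thr0.r1=1 thr2.r0=1
thr0.r0=2 thr0.r1=1 thr2.r0=2
thr0.r0=2 thr0.r1=2 thr2.r0=1
thr0.r0=2 thr0.r1=2 thr2.r0=2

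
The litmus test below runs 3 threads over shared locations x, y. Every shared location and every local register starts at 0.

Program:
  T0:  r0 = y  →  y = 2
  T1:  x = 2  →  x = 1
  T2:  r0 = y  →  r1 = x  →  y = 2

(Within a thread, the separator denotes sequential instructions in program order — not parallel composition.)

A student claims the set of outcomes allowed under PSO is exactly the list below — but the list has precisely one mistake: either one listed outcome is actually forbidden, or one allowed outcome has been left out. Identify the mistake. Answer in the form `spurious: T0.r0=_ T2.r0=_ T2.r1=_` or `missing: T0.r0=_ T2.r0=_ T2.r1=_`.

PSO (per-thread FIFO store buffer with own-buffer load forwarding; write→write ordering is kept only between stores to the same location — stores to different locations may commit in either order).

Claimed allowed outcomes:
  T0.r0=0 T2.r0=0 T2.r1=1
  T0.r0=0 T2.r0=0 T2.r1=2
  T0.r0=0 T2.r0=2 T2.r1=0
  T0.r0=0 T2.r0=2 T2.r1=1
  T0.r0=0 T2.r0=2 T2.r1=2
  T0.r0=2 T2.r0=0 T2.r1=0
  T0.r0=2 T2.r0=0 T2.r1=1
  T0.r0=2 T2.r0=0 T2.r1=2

missing: T0.r0=0 T2.r0=0 T2.r1=0

outcome vector order: (T0.r0,T2.r0,T2.r1)
[PSO] allowed = {(0,0,0), (0,0,1), (0,0,2), (0,2,0), (0,2,1), (0,2,2), (2,0,0), (2,0,1), (2,0,2)}
PSO∖claimed = {(0,0,0)}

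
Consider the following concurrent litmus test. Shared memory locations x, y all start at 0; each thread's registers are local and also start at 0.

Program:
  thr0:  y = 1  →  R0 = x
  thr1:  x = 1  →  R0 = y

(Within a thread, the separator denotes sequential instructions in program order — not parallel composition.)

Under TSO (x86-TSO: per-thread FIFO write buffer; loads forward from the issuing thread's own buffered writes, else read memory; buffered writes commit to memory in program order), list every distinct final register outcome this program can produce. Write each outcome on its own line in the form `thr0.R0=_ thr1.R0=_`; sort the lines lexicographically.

outcome vector order: (thr0.R0,thr1.R0)
|TSO outcomes| = 4

thr0.R0=0 thr1.R0=0
thr0.R0=0 thr1.R0=1
thr0.R0=1 thr1.R0=0
thr0.R0=1 thr1.R0=1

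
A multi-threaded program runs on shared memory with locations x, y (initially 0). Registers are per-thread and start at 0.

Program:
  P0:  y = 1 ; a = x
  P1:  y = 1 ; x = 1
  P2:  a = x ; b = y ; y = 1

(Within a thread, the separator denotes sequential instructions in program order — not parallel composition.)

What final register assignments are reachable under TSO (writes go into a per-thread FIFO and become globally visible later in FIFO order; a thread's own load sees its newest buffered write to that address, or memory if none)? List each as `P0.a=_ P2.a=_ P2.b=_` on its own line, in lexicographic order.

outcome vector order: (P0.a,P2.a,P2.b)
|TSO outcomes| = 6

P0.a=0 P2.a=0 P2.b=0
P0.a=0 P2.a=0 P2.b=1
P0.a=0 P2.a=1 P2.b=1
P0.a=1 P2.a=0 P2.b=0
P0.a=1 P2.a=0 P2.b=1
P0.a=1 P2.a=1 P2.b=1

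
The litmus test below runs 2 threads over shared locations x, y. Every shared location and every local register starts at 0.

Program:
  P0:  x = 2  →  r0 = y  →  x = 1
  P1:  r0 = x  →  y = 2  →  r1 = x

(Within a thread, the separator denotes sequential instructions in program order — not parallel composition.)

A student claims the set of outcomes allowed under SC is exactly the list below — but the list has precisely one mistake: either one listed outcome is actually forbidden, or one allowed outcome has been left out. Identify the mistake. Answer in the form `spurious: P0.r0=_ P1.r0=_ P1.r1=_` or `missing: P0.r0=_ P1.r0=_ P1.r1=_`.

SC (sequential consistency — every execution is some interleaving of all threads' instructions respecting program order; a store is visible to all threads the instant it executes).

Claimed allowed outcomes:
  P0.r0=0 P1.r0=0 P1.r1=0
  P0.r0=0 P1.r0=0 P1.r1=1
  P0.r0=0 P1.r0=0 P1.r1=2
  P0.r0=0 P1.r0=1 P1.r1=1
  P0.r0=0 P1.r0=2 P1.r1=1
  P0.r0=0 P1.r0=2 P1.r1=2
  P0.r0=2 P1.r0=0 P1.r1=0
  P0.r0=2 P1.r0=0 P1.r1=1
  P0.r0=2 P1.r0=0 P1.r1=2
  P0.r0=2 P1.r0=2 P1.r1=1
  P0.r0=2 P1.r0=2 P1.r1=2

spurious: P0.r0=0 P1.r0=0 P1.r1=0

outcome vector order: (P0.r0,P1.r0,P1.r1)
[SC] allowed = {0/0/1, 0/0/2, 0/1/1, 0/2/1, 0/2/2, 2/0/0, 2/0/1, 2/0/2, 2/2/1, 2/2/2}
claimed∖SC = {0/0/0}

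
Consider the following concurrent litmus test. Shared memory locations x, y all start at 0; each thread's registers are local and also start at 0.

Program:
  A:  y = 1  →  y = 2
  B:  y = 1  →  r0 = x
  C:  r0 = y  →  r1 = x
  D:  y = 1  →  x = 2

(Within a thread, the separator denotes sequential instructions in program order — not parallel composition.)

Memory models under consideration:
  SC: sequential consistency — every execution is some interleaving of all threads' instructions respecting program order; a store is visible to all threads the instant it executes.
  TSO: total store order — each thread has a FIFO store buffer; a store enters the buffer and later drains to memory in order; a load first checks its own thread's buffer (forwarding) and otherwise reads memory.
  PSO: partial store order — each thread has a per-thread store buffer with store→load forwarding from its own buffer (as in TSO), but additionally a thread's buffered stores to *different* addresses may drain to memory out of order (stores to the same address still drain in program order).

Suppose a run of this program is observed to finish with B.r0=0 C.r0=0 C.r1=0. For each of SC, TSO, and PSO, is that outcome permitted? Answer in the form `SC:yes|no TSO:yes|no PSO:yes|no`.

outcome vector order: (B.r0,C.r0,C.r1)
under SC → 0/0/0, 0/0/2, 0/1/0, 0/1/2, 0/2/0, 0/2/2, 2/0/0, 2/0/2, 2/1/0, 2/1/2, 2/2/0, 2/2/2
under TSO → 0/0/0, 0/0/2, 0/1/0, 0/1/2, 0/2/0, 0/2/2, 2/0/0, 2/0/2, 2/1/0, 2/1/2, 2/2/0, 2/2/2
under PSO → 0/0/0, 0/0/2, 0/1/0, 0/1/2, 0/2/0, 0/2/2, 2/0/0, 2/0/2, 2/1/0, 2/1/2, 2/2/0, 2/2/2
target 0/0/0 ∈ {SC,TSO,PSO}

SC:yes TSO:yes PSO:yes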